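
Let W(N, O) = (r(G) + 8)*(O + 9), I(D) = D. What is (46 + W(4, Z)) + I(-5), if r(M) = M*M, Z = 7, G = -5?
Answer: 569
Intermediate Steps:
r(M) = M²
W(N, O) = 297 + 33*O (W(N, O) = ((-5)² + 8)*(O + 9) = (25 + 8)*(9 + O) = 33*(9 + O) = 297 + 33*O)
(46 + W(4, Z)) + I(-5) = (46 + (297 + 33*7)) - 5 = (46 + (297 + 231)) - 5 = (46 + 528) - 5 = 574 - 5 = 569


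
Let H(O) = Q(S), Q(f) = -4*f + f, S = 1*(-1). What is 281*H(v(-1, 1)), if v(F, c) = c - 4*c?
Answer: 843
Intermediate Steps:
v(F, c) = -3*c
S = -1
Q(f) = -3*f
H(O) = 3 (H(O) = -3*(-1) = 3)
281*H(v(-1, 1)) = 281*3 = 843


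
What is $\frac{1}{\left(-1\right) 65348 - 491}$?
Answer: $- \frac{1}{65839} \approx -1.5189 \cdot 10^{-5}$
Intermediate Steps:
$\frac{1}{\left(-1\right) 65348 - 491} = \frac{1}{-65348 - 491} = \frac{1}{-65839} = - \frac{1}{65839}$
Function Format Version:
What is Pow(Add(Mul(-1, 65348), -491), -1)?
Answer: Rational(-1, 65839) ≈ -1.5189e-5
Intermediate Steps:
Pow(Add(Mul(-1, 65348), -491), -1) = Pow(Add(-65348, -491), -1) = Pow(-65839, -1) = Rational(-1, 65839)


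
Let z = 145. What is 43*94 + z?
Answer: 4187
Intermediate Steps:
43*94 + z = 43*94 + 145 = 4042 + 145 = 4187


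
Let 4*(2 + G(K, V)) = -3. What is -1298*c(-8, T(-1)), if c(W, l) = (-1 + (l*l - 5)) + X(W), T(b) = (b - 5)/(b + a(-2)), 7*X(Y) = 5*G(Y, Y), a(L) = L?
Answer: 72039/14 ≈ 5145.6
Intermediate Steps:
G(K, V) = -11/4 (G(K, V) = -2 + (¼)*(-3) = -2 - ¾ = -11/4)
X(Y) = -55/28 (X(Y) = (5*(-11/4))/7 = (⅐)*(-55/4) = -55/28)
T(b) = (-5 + b)/(-2 + b) (T(b) = (b - 5)/(b - 2) = (-5 + b)/(-2 + b))
c(W, l) = -223/28 + l² (c(W, l) = (-1 + (l*l - 5)) - 55/28 = (-1 + (l² - 5)) - 55/28 = (-1 + (-5 + l²)) - 55/28 = (-6 + l²) - 55/28 = -223/28 + l²)
-1298*c(-8, T(-1)) = -1298*(-223/28 + ((-5 - 1)/(-2 - 1))²) = -1298*(-223/28 + (-6/(-3))²) = -1298*(-223/28 + (-⅓*(-6))²) = -1298*(-223/28 + 2²) = -1298*(-223/28 + 4) = -1298*(-111/28) = 72039/14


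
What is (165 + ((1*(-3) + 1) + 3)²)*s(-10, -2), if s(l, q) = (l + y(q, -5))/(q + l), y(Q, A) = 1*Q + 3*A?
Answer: 747/2 ≈ 373.50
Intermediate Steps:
y(Q, A) = Q + 3*A
s(l, q) = (-15 + l + q)/(l + q) (s(l, q) = (l + (q + 3*(-5)))/(q + l) = (l + (q - 15))/(l + q) = (l + (-15 + q))/(l + q) = (-15 + l + q)/(l + q))
(165 + ((1*(-3) + 1) + 3)²)*s(-10, -2) = (165 + ((1*(-3) + 1) + 3)²)*((-15 - 10 - 2)/(-10 - 2)) = (165 + ((-3 + 1) + 3)²)*(-27/(-12)) = (165 + (-2 + 3)²)*(-1/12*(-27)) = (165 + 1²)*(9/4) = (165 + 1)*(9/4) = 166*(9/4) = 747/2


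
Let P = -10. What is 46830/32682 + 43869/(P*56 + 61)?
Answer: -235059748/2718053 ≈ -86.481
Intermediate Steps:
46830/32682 + 43869/(P*56 + 61) = 46830/32682 + 43869/(-10*56 + 61) = 46830*(1/32682) + 43869/(-560 + 61) = 7805/5447 + 43869/(-499) = 7805/5447 + 43869*(-1/499) = 7805/5447 - 43869/499 = -235059748/2718053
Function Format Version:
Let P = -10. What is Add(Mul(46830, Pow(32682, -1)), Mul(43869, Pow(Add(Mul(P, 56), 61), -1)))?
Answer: Rational(-235059748, 2718053) ≈ -86.481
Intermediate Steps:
Add(Mul(46830, Pow(32682, -1)), Mul(43869, Pow(Add(Mul(P, 56), 61), -1))) = Add(Mul(46830, Pow(32682, -1)), Mul(43869, Pow(Add(Mul(-10, 56), 61), -1))) = Add(Mul(46830, Rational(1, 32682)), Mul(43869, Pow(Add(-560, 61), -1))) = Add(Rational(7805, 5447), Mul(43869, Pow(-499, -1))) = Add(Rational(7805, 5447), Mul(43869, Rational(-1, 499))) = Add(Rational(7805, 5447), Rational(-43869, 499)) = Rational(-235059748, 2718053)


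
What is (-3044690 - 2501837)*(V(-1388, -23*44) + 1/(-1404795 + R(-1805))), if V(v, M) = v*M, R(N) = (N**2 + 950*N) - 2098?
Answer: -1062547038094528511/136382 ≈ -7.7910e+12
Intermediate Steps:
R(N) = -2098 + N**2 + 950*N
V(v, M) = M*v
(-3044690 - 2501837)*(V(-1388, -23*44) + 1/(-1404795 + R(-1805))) = (-3044690 - 2501837)*(-23*44*(-1388) + 1/(-1404795 + (-2098 + (-1805)**2 + 950*(-1805)))) = -5546527*(-1012*(-1388) + 1/(-1404795 + (-2098 + 3258025 - 1714750))) = -5546527*(1404656 + 1/(-1404795 + 1541177)) = -5546527*(1404656 + 1/136382) = -5546527*191569794593/136382 = -1062547038094528511/136382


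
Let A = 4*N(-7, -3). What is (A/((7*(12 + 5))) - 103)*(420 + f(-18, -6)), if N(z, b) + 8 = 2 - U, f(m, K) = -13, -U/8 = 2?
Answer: -4972319/119 ≈ -41784.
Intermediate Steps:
U = -16 (U = -8*2 = -16)
N(z, b) = 10 (N(z, b) = -8 + (2 - 1*(-16)) = -8 + (2 + 16) = -8 + 18 = 10)
A = 40 (A = 4*10 = 40)
(A/((7*(12 + 5))) - 103)*(420 + f(-18, -6)) = (40/((7*(12 + 5))) - 103)*(420 - 13) = (40/((7*17)) - 103)*407 = (40/119 - 103)*407 = -12217/119*407 = -4972319/119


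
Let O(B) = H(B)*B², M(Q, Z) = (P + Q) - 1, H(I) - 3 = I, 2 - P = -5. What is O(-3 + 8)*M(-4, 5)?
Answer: 400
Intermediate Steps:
P = 7 (P = 2 - 1*(-5) = 2 + 5 = 7)
H(I) = 3 + I
M(Q, Z) = 6 + Q (M(Q, Z) = (7 + Q) - 1 = 6 + Q)
O(B) = B²*(3 + B) (O(B) = (3 + B)*B² = B²*(3 + B))
O(-3 + 8)*M(-4, 5) = ((-3 + 8)²*(3 + (-3 + 8)))*(6 - 4) = (5²*(3 + 5))*2 = (25*8)*2 = 200*2 = 400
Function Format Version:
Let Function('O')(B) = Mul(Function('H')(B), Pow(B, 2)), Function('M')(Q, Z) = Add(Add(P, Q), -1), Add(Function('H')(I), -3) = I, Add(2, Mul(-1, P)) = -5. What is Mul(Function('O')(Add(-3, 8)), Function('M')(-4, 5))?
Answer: 400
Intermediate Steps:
P = 7 (P = Add(2, Mul(-1, -5)) = Add(2, 5) = 7)
Function('H')(I) = Add(3, I)
Function('M')(Q, Z) = Add(6, Q) (Function('M')(Q, Z) = Add(Add(7, Q), -1) = Add(6, Q))
Function('O')(B) = Mul(Pow(B, 2), Add(3, B)) (Function('O')(B) = Mul(Add(3, B), Pow(B, 2)) = Mul(Pow(B, 2), Add(3, B)))
Mul(Function('O')(Add(-3, 8)), Function('M')(-4, 5)) = Mul(Mul(Pow(Add(-3, 8), 2), Add(3, Add(-3, 8))), Add(6, -4)) = Mul(Mul(Pow(5, 2), Add(3, 5)), 2) = Mul(Mul(25, 8), 2) = Mul(200, 2) = 400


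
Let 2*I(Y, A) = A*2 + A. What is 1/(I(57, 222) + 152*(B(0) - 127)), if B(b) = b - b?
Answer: -1/18971 ≈ -5.2712e-5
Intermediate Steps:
I(Y, A) = 3*A/2 (I(Y, A) = (A*2 + A)/2 = (2*A + A)/2 = (3*A)/2 = 3*A/2)
B(b) = 0
1/(I(57, 222) + 152*(B(0) - 127)) = 1/((3/2)*222 + 152*(0 - 127)) = 1/(333 + 152*(-127)) = 1/(333 - 19304) = 1/(-18971) = -1/18971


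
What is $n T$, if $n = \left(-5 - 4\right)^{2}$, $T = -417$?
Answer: $-33777$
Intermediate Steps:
$n = 81$ ($n = \left(-9\right)^{2} = 81$)
$n T = 81 \left(-417\right) = -33777$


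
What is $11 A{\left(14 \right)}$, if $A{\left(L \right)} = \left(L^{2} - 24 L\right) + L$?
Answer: $-1386$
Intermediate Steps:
$A{\left(L \right)} = L^{2} - 23 L$
$11 A{\left(14 \right)} = 11 \cdot 14 \left(-23 + 14\right) = 11 \cdot 14 \left(-9\right) = 11 \left(-126\right) = -1386$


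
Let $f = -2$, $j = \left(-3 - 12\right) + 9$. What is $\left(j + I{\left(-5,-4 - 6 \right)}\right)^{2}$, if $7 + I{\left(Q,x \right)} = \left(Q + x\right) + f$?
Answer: $900$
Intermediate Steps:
$j = -6$ ($j = -15 + 9 = -6$)
$I{\left(Q,x \right)} = -9 + Q + x$ ($I{\left(Q,x \right)} = -7 - \left(2 - Q - x\right) = -7 + \left(-2 + Q + x\right) = -9 + Q + x$)
$\left(j + I{\left(-5,-4 - 6 \right)}\right)^{2} = \left(-6 - 24\right)^{2} = \left(-30\right)^{2} = 900$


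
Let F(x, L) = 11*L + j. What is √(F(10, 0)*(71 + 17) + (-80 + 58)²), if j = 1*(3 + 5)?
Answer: 6*√33 ≈ 34.467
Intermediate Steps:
j = 8 (j = 1*8 = 8)
F(x, L) = 8 + 11*L (F(x, L) = 11*L + 8 = 8 + 11*L)
√(F(10, 0)*(71 + 17) + (-80 + 58)²) = √((8 + 11*0)*(71 + 17) + (-80 + 58)²) = √((8 + 0)*88 + (-22)²) = √(8*88 + 484) = √(704 + 484) = √1188 = 6*√33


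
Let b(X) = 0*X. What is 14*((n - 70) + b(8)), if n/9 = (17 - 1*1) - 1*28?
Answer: -2492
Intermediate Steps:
b(X) = 0
n = -108 (n = 9*((17 - 1*1) - 1*28) = 9*((17 - 1) - 28) = 9*(16 - 28) = 9*(-12) = -108)
14*((n - 70) + b(8)) = 14*((-108 - 70) + 0) = 14*(-178 + 0) = 14*(-178) = -2492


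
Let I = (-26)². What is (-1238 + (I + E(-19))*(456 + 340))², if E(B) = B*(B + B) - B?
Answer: 1269439369636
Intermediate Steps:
I = 676
E(B) = -B + 2*B² (E(B) = B*(2*B) - B = 2*B² - B = -B + 2*B²)
(-1238 + (I + E(-19))*(456 + 340))² = (-1238 + (676 - 19*(-1 + 2*(-19)))*(456 + 340))² = (-1238 + (676 - 19*(-1 - 38))*796)² = (-1238 + (676 - 19*(-39))*796)² = (-1238 + (676 + 741)*796)² = (-1238 + 1417*796)² = (-1238 + 1127932)² = 1126694² = 1269439369636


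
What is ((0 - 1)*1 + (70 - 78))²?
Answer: 81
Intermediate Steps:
((0 - 1)*1 + (70 - 78))² = (-1*1 - 8)² = (-1 - 8)² = (-9)² = 81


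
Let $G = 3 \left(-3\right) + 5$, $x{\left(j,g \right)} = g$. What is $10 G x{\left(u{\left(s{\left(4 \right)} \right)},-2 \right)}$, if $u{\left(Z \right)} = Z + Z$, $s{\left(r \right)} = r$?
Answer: $80$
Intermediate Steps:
$u{\left(Z \right)} = 2 Z$
$G = -4$ ($G = -9 + 5 = -4$)
$10 G x{\left(u{\left(s{\left(4 \right)} \right)},-2 \right)} = 10 \left(-4\right) \left(-2\right) = \left(-40\right) \left(-2\right) = 80$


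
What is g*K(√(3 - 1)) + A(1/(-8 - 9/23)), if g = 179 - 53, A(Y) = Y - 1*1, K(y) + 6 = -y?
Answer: -146124/193 - 126*√2 ≈ -935.31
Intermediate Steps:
K(y) = -6 - y
A(Y) = -1 + Y (A(Y) = Y - 1 = -1 + Y)
g = 126
g*K(√(3 - 1)) + A(1/(-8 - 9/23)) = 126*(-6 - √(3 - 1)) + (-1 + 1/(-8 - 9/23)) = 126*(-6 - √2) + (-1 + 1/(-8 - 9*1/23)) = (-756 - 126*√2) + (-1 + 1/(-8 - 9/23)) = (-756 - 126*√2) + (-1 + 1/(-193/23)) = (-756 - 126*√2) + (-1 - 23/193) = (-756 - 126*√2) - 216/193 = -146124/193 - 126*√2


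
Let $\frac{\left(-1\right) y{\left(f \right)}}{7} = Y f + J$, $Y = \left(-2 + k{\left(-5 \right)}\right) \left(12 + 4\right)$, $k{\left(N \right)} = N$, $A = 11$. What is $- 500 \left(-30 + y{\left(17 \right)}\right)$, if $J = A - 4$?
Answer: $-6624500$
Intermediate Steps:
$J = 7$ ($J = 11 - 4 = 7$)
$Y = -112$ ($Y = \left(-2 - 5\right) \left(12 + 4\right) = \left(-7\right) 16 = -112$)
$y{\left(f \right)} = -49 + 784 f$ ($y{\left(f \right)} = - 7 \left(- 112 f + 7\right) = - 7 \left(7 - 112 f\right) = -49 + 784 f$)
$- 500 \left(-30 + y{\left(17 \right)}\right) = - 500 \left(-30 + \left(-49 + 784 \cdot 17\right)\right) = - 500 \left(-30 + \left(-49 + 13328\right)\right) = - 500 \left(-30 + 13279\right) = \left(-500\right) 13249 = -6624500$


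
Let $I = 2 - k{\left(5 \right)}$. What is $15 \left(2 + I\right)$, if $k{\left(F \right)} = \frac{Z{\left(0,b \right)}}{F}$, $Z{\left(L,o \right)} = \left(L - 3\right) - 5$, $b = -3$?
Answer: $84$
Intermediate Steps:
$Z{\left(L,o \right)} = -8 + L$ ($Z{\left(L,o \right)} = \left(-3 + L\right) - 5 = -8 + L$)
$k{\left(F \right)} = - \frac{8}{F}$ ($k{\left(F \right)} = \frac{-8 + 0}{F} = - \frac{8}{F}$)
$I = \frac{18}{5}$ ($I = 2 - - \frac{8}{5} = 2 + \frac{8}{5} = \frac{18}{5} \approx 3.6$)
$15 \left(2 + I\right) = 15 \left(2 + \frac{18}{5}\right) = 15 \cdot \frac{28}{5} = 84$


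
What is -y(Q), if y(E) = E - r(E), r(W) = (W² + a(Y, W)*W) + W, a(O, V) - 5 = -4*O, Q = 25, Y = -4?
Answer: 1150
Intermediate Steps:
a(O, V) = 5 - 4*O
r(W) = W² + 22*W (r(W) = (W² + (5 - 4*(-4))*W) + W = (W² + (5 + 16)*W) + W = (W² + 21*W) + W = W² + 22*W)
y(E) = E - E*(22 + E)
-y(Q) = -25*(-21 - 1*25) = -25*(-21 - 25) = -25*(-46) = -1*(-1150) = 1150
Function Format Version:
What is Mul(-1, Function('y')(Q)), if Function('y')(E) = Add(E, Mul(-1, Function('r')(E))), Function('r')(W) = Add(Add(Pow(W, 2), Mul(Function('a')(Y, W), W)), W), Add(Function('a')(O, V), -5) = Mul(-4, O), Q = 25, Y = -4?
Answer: 1150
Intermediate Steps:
Function('a')(O, V) = Add(5, Mul(-4, O))
Function('r')(W) = Add(Pow(W, 2), Mul(22, W)) (Function('r')(W) = Add(Add(Pow(W, 2), Mul(Add(5, Mul(-4, -4)), W)), W) = Add(Add(Pow(W, 2), Mul(Add(5, 16), W)), W) = Add(Add(Pow(W, 2), Mul(21, W)), W) = Add(Pow(W, 2), Mul(22, W)))
Function('y')(E) = Add(E, Mul(-1, E, Add(22, E))) (Function('y')(E) = Add(E, Mul(-1, Mul(E, Add(22, E)))) = Add(E, Mul(-1, E, Add(22, E))))
Mul(-1, Function('y')(Q)) = Mul(-1, Mul(25, Add(-21, Mul(-1, 25)))) = Mul(-1, Mul(25, Add(-21, -25))) = Mul(-1, Mul(25, -46)) = Mul(-1, -1150) = 1150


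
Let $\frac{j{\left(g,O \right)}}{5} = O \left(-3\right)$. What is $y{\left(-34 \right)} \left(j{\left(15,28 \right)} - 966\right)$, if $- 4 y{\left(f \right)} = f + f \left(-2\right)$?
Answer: $11781$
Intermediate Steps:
$j{\left(g,O \right)} = - 15 O$ ($j{\left(g,O \right)} = 5 O \left(-3\right) = 5 \left(- 3 O\right) = - 15 O$)
$y{\left(f \right)} = \frac{f}{4}$ ($y{\left(f \right)} = - \frac{f + f \left(-2\right)}{4} = - \frac{f - 2 f}{4} = - \frac{\left(-1\right) f}{4} = \frac{f}{4}$)
$y{\left(-34 \right)} \left(j{\left(15,28 \right)} - 966\right) = \frac{1}{4} \left(-34\right) \left(\left(-15\right) 28 - 966\right) = - \frac{17 \left(-420 - 966\right)}{2} = \left(- \frac{17}{2}\right) \left(-1386\right) = 11781$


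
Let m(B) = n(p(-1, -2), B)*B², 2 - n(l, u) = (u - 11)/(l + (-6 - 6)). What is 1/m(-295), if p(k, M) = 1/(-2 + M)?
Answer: -49/97990150 ≈ -5.0005e-7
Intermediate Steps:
n(l, u) = 2 - (-11 + u)/(-12 + l) (n(l, u) = 2 - (u - 11)/(l + (-6 - 6)) = 2 - (-11 + u)/(l - 12) = 2 - (-11 + u)/(-12 + l))
m(B) = B²*(54/49 + 4*B/49) (m(B) = ((-13 - B + 2/(-2 - 2))/(-12 + 1/(-2 - 2)))*B² = ((-13 - B + 2/(-4))/(-12 + 1/(-4)))*B² = ((-13 - B + 2*(-¼))/(-12 - ¼))*B² = ((-13 - B - ½)/(-49/4))*B² = (-4*(-27/2 - B)/49)*B² = (54/49 + 4*B/49)*B² = B²*(54/49 + 4*B/49))
1/m(-295) = 1/((2/49)*(-295)²*(27 + 2*(-295))) = 1/((2/49)*87025*(27 - 590)) = 1/((2/49)*87025*(-563)) = 1/(-97990150/49) = -49/97990150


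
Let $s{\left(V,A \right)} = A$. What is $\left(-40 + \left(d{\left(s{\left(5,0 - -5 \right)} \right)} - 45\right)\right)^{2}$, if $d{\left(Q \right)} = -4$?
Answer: $7921$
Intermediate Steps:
$\left(-40 + \left(d{\left(s{\left(5,0 - -5 \right)} \right)} - 45\right)\right)^{2} = \left(-40 - 49\right)^{2} = \left(-89\right)^{2} = 7921$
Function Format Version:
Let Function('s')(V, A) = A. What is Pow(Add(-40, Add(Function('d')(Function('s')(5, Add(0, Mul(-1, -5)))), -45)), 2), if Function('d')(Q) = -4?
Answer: 7921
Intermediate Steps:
Pow(Add(-40, Add(Function('d')(Function('s')(5, Add(0, Mul(-1, -5)))), -45)), 2) = Pow(Add(-40, Add(-4, -45)), 2) = Pow(Add(-40, -49), 2) = Pow(-89, 2) = 7921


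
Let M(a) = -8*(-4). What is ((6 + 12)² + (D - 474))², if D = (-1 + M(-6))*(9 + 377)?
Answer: 139617856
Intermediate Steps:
M(a) = 32
D = 11966 (D = (-1 + 32)*(9 + 377) = 31*386 = 11966)
((6 + 12)² + (D - 474))² = ((6 + 12)² + (11966 - 474))² = (18² + 11492)² = (324 + 11492)² = 11816² = 139617856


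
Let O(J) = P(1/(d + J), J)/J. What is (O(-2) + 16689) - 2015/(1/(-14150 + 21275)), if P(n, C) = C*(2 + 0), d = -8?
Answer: -14340184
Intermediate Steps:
P(n, C) = 2*C (P(n, C) = C*2 = 2*C)
O(J) = 2 (O(J) = (2*J)/J = 2)
(O(-2) + 16689) - 2015/(1/(-14150 + 21275)) = (2 + 16689) - 2015/(1/(-14150 + 21275)) = 16691 - 2015/(1/7125) = 16691 - 2015/1/7125 = 16691 - 2015*7125 = 16691 - 14356875 = -14340184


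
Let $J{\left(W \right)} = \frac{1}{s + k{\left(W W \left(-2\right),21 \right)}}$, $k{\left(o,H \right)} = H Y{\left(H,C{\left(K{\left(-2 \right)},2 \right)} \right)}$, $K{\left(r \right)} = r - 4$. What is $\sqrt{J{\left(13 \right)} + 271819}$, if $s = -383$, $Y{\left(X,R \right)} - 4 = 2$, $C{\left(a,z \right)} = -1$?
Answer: $\frac{\sqrt{17953372874}}{257} \approx 521.36$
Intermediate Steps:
$K{\left(r \right)} = -4 + r$
$Y{\left(X,R \right)} = 6$ ($Y{\left(X,R \right)} = 4 + 2 = 6$)
$k{\left(o,H \right)} = 6 H$ ($k{\left(o,H \right)} = H 6 = 6 H$)
$J{\left(W \right)} = - \frac{1}{257}$ ($J{\left(W \right)} = \frac{1}{-383 + 6 \cdot 21} = \frac{1}{-383 + 126} = \frac{1}{-257} = - \frac{1}{257}$)
$\sqrt{J{\left(13 \right)} + 271819} = \sqrt{- \frac{1}{257} + 271819} = \sqrt{\frac{69857482}{257}} = \frac{\sqrt{17953372874}}{257}$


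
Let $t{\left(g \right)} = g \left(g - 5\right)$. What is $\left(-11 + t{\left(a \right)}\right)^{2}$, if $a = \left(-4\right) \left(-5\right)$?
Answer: $83521$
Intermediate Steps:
$a = 20$
$t{\left(g \right)} = g \left(-5 + g\right)$
$\left(-11 + t{\left(a \right)}\right)^{2} = \left(-11 + 20 \left(-5 + 20\right)\right)^{2} = \left(-11 + 20 \cdot 15\right)^{2} = \left(-11 + 300\right)^{2} = 289^{2} = 83521$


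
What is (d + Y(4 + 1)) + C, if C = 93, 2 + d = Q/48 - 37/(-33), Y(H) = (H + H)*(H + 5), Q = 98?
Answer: 51259/264 ≈ 194.16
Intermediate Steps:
Y(H) = 2*H*(5 + H) (Y(H) = (2*H)*(5 + H) = 2*H*(5 + H))
d = 307/264 (d = -2 + (98/48 - 37/(-33)) = -2 + (98*(1/48) - 37*(-1/33)) = -2 + (49/24 + 37/33) = -2 + 835/264 = 307/264 ≈ 1.1629)
(d + Y(4 + 1)) + C = (307/264 + 2*(4 + 1)*(5 + (4 + 1))) + 93 = (307/264 + 2*5*(5 + 5)) + 93 = (307/264 + 2*5*10) + 93 = (307/264 + 100) + 93 = 26707/264 + 93 = 51259/264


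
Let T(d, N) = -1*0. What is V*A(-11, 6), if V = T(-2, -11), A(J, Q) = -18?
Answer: 0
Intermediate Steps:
T(d, N) = 0
V = 0
V*A(-11, 6) = 0*(-18) = 0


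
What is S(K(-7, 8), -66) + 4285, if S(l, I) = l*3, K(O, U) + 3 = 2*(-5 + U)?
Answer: 4294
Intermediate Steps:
K(O, U) = -13 + 2*U (K(O, U) = -3 + 2*(-5 + U) = -3 + (-10 + 2*U) = -13 + 2*U)
S(l, I) = 3*l
S(K(-7, 8), -66) + 4285 = 3*(-13 + 2*8) + 4285 = 3*(-13 + 16) + 4285 = 3*3 + 4285 = 9 + 4285 = 4294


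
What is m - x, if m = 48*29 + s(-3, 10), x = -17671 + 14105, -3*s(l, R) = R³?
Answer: 13874/3 ≈ 4624.7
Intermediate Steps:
s(l, R) = -R³/3
x = -3566
m = 3176/3 (m = 48*29 - ⅓*10³ = 1392 - ⅓*1000 = 1392 - 1000/3 = 3176/3 ≈ 1058.7)
m - x = 3176/3 - 1*(-3566) = 3176/3 + 3566 = 13874/3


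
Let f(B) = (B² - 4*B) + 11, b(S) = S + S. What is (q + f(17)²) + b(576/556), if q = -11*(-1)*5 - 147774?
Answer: -13051117/139 ≈ -93893.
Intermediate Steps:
b(S) = 2*S
f(B) = 11 + B² - 4*B
q = -147719 (q = 11*5 - 147774 = 55 - 147774 = -147719)
(q + f(17)²) + b(576/556) = (-147719 + (11 + 17² - 4*17)²) + 2*(576/556) = (-147719 + (11 + 289 - 68)²) + 2*(576*(1/556)) = (-147719 + 232²) + 2*(144/139) = (-147719 + 53824) + 288/139 = -93895 + 288/139 = -13051117/139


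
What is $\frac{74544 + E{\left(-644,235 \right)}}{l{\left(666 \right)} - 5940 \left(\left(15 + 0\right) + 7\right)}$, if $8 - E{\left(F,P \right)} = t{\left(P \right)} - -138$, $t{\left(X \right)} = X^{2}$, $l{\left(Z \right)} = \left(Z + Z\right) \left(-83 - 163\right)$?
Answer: $- \frac{19189}{458352} \approx -0.041865$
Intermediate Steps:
$l{\left(Z \right)} = - 492 Z$ ($l{\left(Z \right)} = 2 Z \left(-246\right) = - 492 Z$)
$E{\left(F,P \right)} = -130 - P^{2}$ ($E{\left(F,P \right)} = 8 - \left(P^{2} - -138\right) = 8 - \left(P^{2} + 138\right) = 8 - \left(138 + P^{2}\right) = -130 - P^{2}$)
$\frac{74544 + E{\left(-644,235 \right)}}{l{\left(666 \right)} - 5940 \left(\left(15 + 0\right) + 7\right)} = \frac{74544 - 55355}{\left(-492\right) 666 - 5940 \left(\left(15 + 0\right) + 7\right)} = \frac{74544 - 55355}{-327672 - 5940 \left(15 + 7\right)} = \frac{74544 - 55355}{-327672 - 130680} = \frac{19189}{-458352} = 19189 \left(- \frac{1}{458352}\right) = - \frac{19189}{458352}$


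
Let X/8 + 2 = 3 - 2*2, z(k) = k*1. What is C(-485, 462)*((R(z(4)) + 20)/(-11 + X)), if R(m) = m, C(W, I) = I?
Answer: -1584/5 ≈ -316.80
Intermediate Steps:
z(k) = k
X = -24 (X = -16 + 8*(3 - 2*2) = -16 + 8*(3 - 4) = -16 + 8*(-1) = -16 - 8 = -24)
C(-485, 462)*((R(z(4)) + 20)/(-11 + X)) = 462*((4 + 20)/(-11 - 24)) = 462*(24/(-35)) = 462*(24*(-1/35)) = 462*(-24/35) = -1584/5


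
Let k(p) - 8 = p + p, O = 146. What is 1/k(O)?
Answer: 1/300 ≈ 0.0033333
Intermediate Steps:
k(p) = 8 + 2*p (k(p) = 8 + (p + p) = 8 + 2*p)
1/k(O) = 1/(8 + 2*146) = 1/(8 + 292) = 1/300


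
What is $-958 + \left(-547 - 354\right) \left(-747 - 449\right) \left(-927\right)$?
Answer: $-998932450$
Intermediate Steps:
$-958 + \left(-547 - 354\right) \left(-747 - 449\right) \left(-927\right) = -958 + \left(-901\right) \left(-1196\right) \left(-927\right) = -958 + 1077596 \left(-927\right) = -958 - 998931492 = -998932450$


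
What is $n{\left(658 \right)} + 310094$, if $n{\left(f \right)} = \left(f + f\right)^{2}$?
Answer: $2041950$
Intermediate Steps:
$n{\left(f \right)} = 4 f^{2}$ ($n{\left(f \right)} = \left(2 f\right)^{2} = 4 f^{2}$)
$n{\left(658 \right)} + 310094 = 4 \cdot 658^{2} + 310094 = 4 \cdot 432964 + 310094 = 1731856 + 310094 = 2041950$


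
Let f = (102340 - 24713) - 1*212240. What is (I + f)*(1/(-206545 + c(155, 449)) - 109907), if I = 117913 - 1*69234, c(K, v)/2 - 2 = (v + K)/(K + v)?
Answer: 1950708835760316/206539 ≈ 9.4448e+9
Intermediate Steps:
c(K, v) = 6 (c(K, v) = 4 + 2*((v + K)/(K + v)) = 4 + 2*((K + v)/(K + v)) = 4 + 2*1 = 4 + 2 = 6)
I = 48679 (I = 117913 - 69234 = 48679)
f = -134613 (f = 77627 - 212240 = -134613)
(I + f)*(1/(-206545 + c(155, 449)) - 109907) = (48679 - 134613)*(1/(-206545 + 6) - 109907) = -85934*(1/(-206539) - 109907) = -85934*(-1/206539 - 109907) = -85934*(-22700081874/206539) = 1950708835760316/206539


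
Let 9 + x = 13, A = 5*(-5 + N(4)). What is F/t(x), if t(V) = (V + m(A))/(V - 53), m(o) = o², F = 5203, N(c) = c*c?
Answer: -254947/3029 ≈ -84.169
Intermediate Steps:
N(c) = c²
A = 55 (A = 5*(-5 + 4²) = 5*(-5 + 16) = 5*11 = 55)
x = 4 (x = -9 + 13 = 4)
t(V) = (3025 + V)/(-53 + V) (t(V) = (V + 55²)/(V - 53) = (V + 3025)/(-53 + V) = (3025 + V)/(-53 + V))
F/t(x) = 5203/(((3025 + 4)/(-53 + 4))) = 5203/((3029/(-49))) = 5203/((-1/49*3029)) = 5203/(-3029/49) = 5203*(-49/3029) = -254947/3029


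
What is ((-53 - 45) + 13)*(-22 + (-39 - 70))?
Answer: 11135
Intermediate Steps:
((-53 - 45) + 13)*(-22 + (-39 - 70)) = (-98 + 13)*(-22 - 109) = -85*(-131) = 11135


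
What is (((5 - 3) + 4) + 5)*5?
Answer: 55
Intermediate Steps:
(((5 - 3) + 4) + 5)*5 = ((2 + 4) + 5)*5 = (6 + 5)*5 = 11*5 = 55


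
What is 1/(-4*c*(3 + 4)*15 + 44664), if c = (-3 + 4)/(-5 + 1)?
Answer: 1/44769 ≈ 2.2337e-5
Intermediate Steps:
c = -1/4 (c = 1/(-4) = 1*(-1/4) = -1/4 ≈ -0.25000)
1/(-4*c*(3 + 4)*15 + 44664) = 1/(-(-1)*(3 + 4)*15 + 44664) = 1/(-(-1)*7*15 + 44664) = 1/(-4*(-7/4)*15 + 44664) = 1/(7*15 + 44664) = 1/(105 + 44664) = 1/44769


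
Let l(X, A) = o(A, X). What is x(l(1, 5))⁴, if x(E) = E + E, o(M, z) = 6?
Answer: 20736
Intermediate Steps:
l(X, A) = 6
x(E) = 2*E
x(l(1, 5))⁴ = (2*6)⁴ = 12⁴ = 20736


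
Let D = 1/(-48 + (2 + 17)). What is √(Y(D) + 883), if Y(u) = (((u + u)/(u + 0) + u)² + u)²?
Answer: √634897523/841 ≈ 29.961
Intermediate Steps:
D = -1/29 (D = 1/(-48 + 19) = 1/(-29) = -1/29 ≈ -0.034483)
Y(u) = (u + (2 + u)²)² (Y(u) = (((2*u)/u + u)² + u)² = ((2 + u)² + u)² = (u + (2 + u)²)²)
√(Y(D) + 883) = √((-1/29 + (2 - 1/29)²)² + 883) = √((-1/29 + (57/29)²)² + 883) = √((-1/29 + 3249/841)² + 883) = √((3220/841)² + 883) = √(10368400/707281 + 883) = √(634897523/707281) = √634897523/841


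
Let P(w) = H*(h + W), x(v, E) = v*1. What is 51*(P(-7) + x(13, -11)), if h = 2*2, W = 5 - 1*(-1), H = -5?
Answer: -1887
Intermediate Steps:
W = 6 (W = 5 + 1 = 6)
h = 4
x(v, E) = v
P(w) = -50 (P(w) = -5*(4 + 6) = -5*10 = -50)
51*(P(-7) + x(13, -11)) = 51*(-50 + 13) = 51*(-37) = -1887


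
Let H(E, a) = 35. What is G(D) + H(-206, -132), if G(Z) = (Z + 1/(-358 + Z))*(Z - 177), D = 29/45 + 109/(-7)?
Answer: 33807590536033/11656159200 ≈ 2900.4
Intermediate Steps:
D = -4702/315 (D = 29*(1/45) + 109*(-1/7) = 29/45 - 109/7 = -4702/315 ≈ -14.927)
G(Z) = (-177 + Z)*(Z + 1/(-358 + Z)) (G(Z) = (Z + 1/(-358 + Z))*(-177 + Z) = (-177 + Z)*(Z + 1/(-358 + Z)))
G(D) + H(-206, -132) = (-177 + (-4702/315)**3 - 535*(-4702/315)**2 + 63367*(-4702/315))/(-358 - 4702/315) + 35 = (-177 - 103955596408/31255875 - 535*22108804/99225 - 297951634/315)/(-117472/315) + 35 = -315*(-177 - 103955596408/31255875 - 2365642028/19845 - 297951634/315)/117472 + 35 = -315/117472*(-33399624964033/31255875) + 35 = 33399624964033/11656159200 + 35 = 33807590536033/11656159200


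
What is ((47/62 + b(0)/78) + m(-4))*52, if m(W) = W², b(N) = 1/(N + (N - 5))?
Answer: 405148/465 ≈ 871.29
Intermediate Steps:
b(N) = 1/(-5 + 2*N) (b(N) = 1/(N + (-5 + N)) = 1/(-5 + 2*N))
((47/62 + b(0)/78) + m(-4))*52 = ((47/62 + 1/((-5 + 2*0)*78)) + (-4)²)*52 = ((47*(1/62) + (1/78)/(-5 + 0)) + 16)*52 = ((47/62 + (1/78)/(-5)) + 16)*52 = ((47/62 - ⅕*1/78) + 16)*52 = ((47/62 - 1/390) + 16)*52 = (4567/6045 + 16)*52 = (101287/6045)*52 = 405148/465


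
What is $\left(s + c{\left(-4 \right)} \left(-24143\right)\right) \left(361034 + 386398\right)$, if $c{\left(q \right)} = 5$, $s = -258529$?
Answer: $-283459101408$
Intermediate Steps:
$\left(s + c{\left(-4 \right)} \left(-24143\right)\right) \left(361034 + 386398\right) = \left(-258529 + 5 \left(-24143\right)\right) \left(361034 + 386398\right) = \left(-258529 - 120715\right) 747432 = \left(-379244\right) 747432 = -283459101408$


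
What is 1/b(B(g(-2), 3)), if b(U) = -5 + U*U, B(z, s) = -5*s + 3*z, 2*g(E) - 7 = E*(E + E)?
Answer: 4/205 ≈ 0.019512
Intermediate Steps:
g(E) = 7/2 + E² (g(E) = 7/2 + (E*(E + E))/2 = 7/2 + (E*(2*E))/2 = 7/2 + (2*E²)/2 = 7/2 + E²)
b(U) = -5 + U²
1/b(B(g(-2), 3)) = 1/(-5 + (-5*3 + 3*(7/2 + (-2)²))²) = 1/(-5 + (-15 + 3*(7/2 + 4))²) = 1/(-5 + (-15 + 3*(15/2))²) = 1/(-5 + (-15 + 45/2)²) = 1/(-5 + (15/2)²) = 1/(-5 + 225/4) = 1/(205/4) = 4/205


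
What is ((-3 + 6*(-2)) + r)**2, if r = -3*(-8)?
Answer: 81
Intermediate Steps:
r = 24
((-3 + 6*(-2)) + r)**2 = ((-3 + 6*(-2)) + 24)**2 = ((-3 - 12) + 24)**2 = (-15 + 24)**2 = 9**2 = 81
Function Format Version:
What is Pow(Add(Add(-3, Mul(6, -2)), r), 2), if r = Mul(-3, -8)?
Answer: 81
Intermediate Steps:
r = 24
Pow(Add(Add(-3, Mul(6, -2)), r), 2) = Pow(Add(Add(-3, Mul(6, -2)), 24), 2) = Pow(Add(Add(-3, -12), 24), 2) = Pow(Add(-15, 24), 2) = Pow(9, 2) = 81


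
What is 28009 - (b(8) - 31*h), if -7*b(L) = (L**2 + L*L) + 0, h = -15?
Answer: 192936/7 ≈ 27562.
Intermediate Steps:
b(L) = -2*L**2/7 (b(L) = -((L**2 + L*L) + 0)/7 = -((L**2 + L**2) + 0)/7 = -(2*L**2 + 0)/7 = -2*L**2/7)
28009 - (b(8) - 31*h) = 28009 - (-2/7*8**2 - 31*(-15)) = 28009 - (-2/7*64 + 465) = 28009 - (-128/7 + 465) = 28009 - 1*3127/7 = 28009 - 3127/7 = 192936/7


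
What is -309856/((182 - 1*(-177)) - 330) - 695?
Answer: -330011/29 ≈ -11380.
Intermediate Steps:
-309856/((182 - 1*(-177)) - 330) - 695 = -309856/((182 + 177) - 330) - 695 = -309856/(359 - 330) - 695 = -309856/29 - 695 = -330011/29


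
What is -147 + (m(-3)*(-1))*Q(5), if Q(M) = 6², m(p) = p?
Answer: -39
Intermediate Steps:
Q(M) = 36
-147 + (m(-3)*(-1))*Q(5) = -147 - 3*(-1)*36 = -147 + 3*36 = -147 + 108 = -39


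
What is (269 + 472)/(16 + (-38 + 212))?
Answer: 39/10 ≈ 3.9000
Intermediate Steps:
(269 + 472)/(16 + (-38 + 212)) = 741/(16 + 174) = 741/190 = 741*(1/190) = 39/10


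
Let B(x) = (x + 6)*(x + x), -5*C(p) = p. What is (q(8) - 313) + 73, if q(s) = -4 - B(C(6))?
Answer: -5812/25 ≈ -232.48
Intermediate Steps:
C(p) = -p/5
B(x) = 2*x*(6 + x) (B(x) = (6 + x)*(2*x) = 2*x*(6 + x))
q(s) = 188/25 (q(s) = -4 - 2*(-⅕*6)*(6 - ⅕*6) = -4 - 2*(-6)*(6 - 6/5)/5 = -4 - 2*(-6)*24/(5*5) = -4 - 1*(-288/25) = -4 + 288/25 = 188/25)
(q(8) - 313) + 73 = (188/25 - 313) + 73 = -7637/25 + 73 = -5812/25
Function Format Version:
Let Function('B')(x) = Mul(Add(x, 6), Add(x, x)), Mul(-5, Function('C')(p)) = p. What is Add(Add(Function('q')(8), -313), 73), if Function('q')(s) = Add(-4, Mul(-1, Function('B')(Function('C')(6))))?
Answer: Rational(-5812, 25) ≈ -232.48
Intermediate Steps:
Function('C')(p) = Mul(Rational(-1, 5), p)
Function('B')(x) = Mul(2, x, Add(6, x)) (Function('B')(x) = Mul(Add(6, x), Mul(2, x)) = Mul(2, x, Add(6, x)))
Function('q')(s) = Rational(188, 25) (Function('q')(s) = Add(-4, Mul(-1, Mul(2, Mul(Rational(-1, 5), 6), Add(6, Mul(Rational(-1, 5), 6))))) = Add(-4, Mul(-1, Mul(2, Rational(-6, 5), Add(6, Rational(-6, 5))))) = Add(-4, Mul(-1, Mul(2, Rational(-6, 5), Rational(24, 5)))) = Add(-4, Mul(-1, Rational(-288, 25))) = Add(-4, Rational(288, 25)) = Rational(188, 25))
Add(Add(Function('q')(8), -313), 73) = Add(Add(Rational(188, 25), -313), 73) = Add(Rational(-7637, 25), 73) = Rational(-5812, 25)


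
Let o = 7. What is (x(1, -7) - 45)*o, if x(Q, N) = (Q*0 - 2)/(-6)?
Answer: -938/3 ≈ -312.67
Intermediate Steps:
x(Q, N) = ⅓ (x(Q, N) = (0 - 2)*(-⅙) = -2*(-⅙) = ⅓)
(x(1, -7) - 45)*o = (⅓ - 45)*7 = -134/3*7 = -938/3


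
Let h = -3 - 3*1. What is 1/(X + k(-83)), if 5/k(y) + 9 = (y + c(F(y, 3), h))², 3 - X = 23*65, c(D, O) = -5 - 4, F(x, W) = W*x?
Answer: -1691/2522971 ≈ -0.00067024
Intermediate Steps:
h = -6 (h = -3 - 3 = -6)
c(D, O) = -9
X = -1492 (X = 3 - 23*65 = 3 - 1*1495 = 3 - 1495 = -1492)
k(y) = 5/(-9 + (-9 + y)²) (k(y) = 5/(-9 + (y - 9)²) = 5/(-9 + (-9 + y)²))
1/(X + k(-83)) = 1/(-1492 + 5/(-9 + (-9 - 83)²)) = 1/(-1492 + 5/(-9 + (-92)²)) = 1/(-1492 + 5/(-9 + 8464)) = 1/(-1492 + 5/8455) = 1/(-1492 + 5*(1/8455)) = 1/(-1492 + 1/1691) = 1/(-2522971/1691) = -1691/2522971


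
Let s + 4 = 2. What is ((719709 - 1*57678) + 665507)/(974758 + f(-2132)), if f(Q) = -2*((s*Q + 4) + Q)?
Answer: 663769/485243 ≈ 1.3679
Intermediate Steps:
s = -2 (s = -4 + 2 = -2)
f(Q) = -8 + 2*Q (f(Q) = -2*((-2*Q + 4) + Q) = -2*((4 - 2*Q) + Q) = -2*(4 - Q) = -8 + 2*Q)
((719709 - 1*57678) + 665507)/(974758 + f(-2132)) = ((719709 - 1*57678) + 665507)/(974758 + (-8 + 2*(-2132))) = ((719709 - 57678) + 665507)/(974758 + (-8 - 4264)) = (662031 + 665507)/(974758 - 4272) = 1327538/970486 = 1327538*(1/970486) = 663769/485243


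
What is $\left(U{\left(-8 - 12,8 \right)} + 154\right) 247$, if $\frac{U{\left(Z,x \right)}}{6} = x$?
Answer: $49894$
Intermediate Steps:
$U{\left(Z,x \right)} = 6 x$
$\left(U{\left(-8 - 12,8 \right)} + 154\right) 247 = \left(6 \cdot 8 + 154\right) 247 = \left(48 + 154\right) 247 = 202 \cdot 247 = 49894$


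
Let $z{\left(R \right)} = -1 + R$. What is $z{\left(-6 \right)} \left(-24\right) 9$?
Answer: $1512$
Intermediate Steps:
$z{\left(-6 \right)} \left(-24\right) 9 = \left(-1 - 6\right) \left(-24\right) 9 = \left(-7\right) \left(-24\right) 9 = 168 \cdot 9 = 1512$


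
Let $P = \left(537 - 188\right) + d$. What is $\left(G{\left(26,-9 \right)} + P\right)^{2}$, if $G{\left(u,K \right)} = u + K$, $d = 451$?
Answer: $667489$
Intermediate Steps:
$G{\left(u,K \right)} = K + u$
$P = 800$ ($P = \left(537 - 188\right) + 451 = 349 + 451 = 800$)
$\left(G{\left(26,-9 \right)} + P\right)^{2} = \left(\left(-9 + 26\right) + 800\right)^{2} = \left(17 + 800\right)^{2} = 817^{2} = 667489$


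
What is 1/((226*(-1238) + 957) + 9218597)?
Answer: 1/8939766 ≈ 1.1186e-7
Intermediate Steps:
1/((226*(-1238) + 957) + 9218597) = 1/((-279788 + 957) + 9218597) = 1/(-278831 + 9218597) = 1/8939766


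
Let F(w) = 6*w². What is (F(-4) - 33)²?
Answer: 3969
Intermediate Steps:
(F(-4) - 33)² = (6*(-4)² - 33)² = (6*16 - 33)² = (96 - 33)² = 63² = 3969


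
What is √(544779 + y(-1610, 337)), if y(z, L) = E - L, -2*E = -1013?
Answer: √2179794/2 ≈ 738.21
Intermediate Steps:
E = 1013/2 (E = -½*(-1013) = 1013/2 ≈ 506.50)
y(z, L) = 1013/2 - L
√(544779 + y(-1610, 337)) = √(544779 + (1013/2 - 1*337)) = √(544779 + (1013/2 - 337)) = √(544779 + 339/2) = √(1089897/2) = √2179794/2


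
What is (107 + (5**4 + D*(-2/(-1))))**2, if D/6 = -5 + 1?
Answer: 467856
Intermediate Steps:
D = -24 (D = 6*(-5 + 1) = 6*(-4) = -24)
(107 + (5**4 + D*(-2/(-1))))**2 = (107 + (5**4 - (-48)/(-1)))**2 = (107 + (625 - (-48)*(-1)))**2 = (107 + (625 - 24*2))**2 = (107 + (625 - 48))**2 = (107 + 577)**2 = 684**2 = 467856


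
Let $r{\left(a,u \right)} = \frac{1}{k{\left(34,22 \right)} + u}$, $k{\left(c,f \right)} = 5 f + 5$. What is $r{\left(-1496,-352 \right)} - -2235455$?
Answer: $\frac{529802834}{237} \approx 2.2355 \cdot 10^{6}$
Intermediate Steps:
$k{\left(c,f \right)} = 5 + 5 f$
$r{\left(a,u \right)} = \frac{1}{115 + u}$ ($r{\left(a,u \right)} = \frac{1}{\left(5 + 5 \cdot 22\right) + u} = \frac{1}{\left(5 + 110\right) + u} = \frac{1}{115 + u}$)
$r{\left(-1496,-352 \right)} - -2235455 = \frac{1}{115 - 352} - -2235455 = \frac{1}{-237} + 2235455 = - \frac{1}{237} + 2235455 = \frac{529802834}{237}$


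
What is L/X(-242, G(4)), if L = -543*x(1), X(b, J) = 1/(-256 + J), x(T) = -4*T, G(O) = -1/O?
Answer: -556575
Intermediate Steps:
L = 2172 (L = -(-2172) = -543*(-4) = 2172)
L/X(-242, G(4)) = 2172/(1/(-256 - 1/4)) = 2172/(1/(-1025/4)) = 2172/(-4/1025) = 2172*(-1025/4) = -556575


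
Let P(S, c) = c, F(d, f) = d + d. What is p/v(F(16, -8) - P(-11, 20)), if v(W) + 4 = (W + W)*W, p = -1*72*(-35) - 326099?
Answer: -323579/284 ≈ -1139.4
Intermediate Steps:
F(d, f) = 2*d
p = -323579 (p = -72*(-35) - 326099 = 2520 - 326099 = -323579)
v(W) = -4 + 2*W² (v(W) = -4 + (W + W)*W = -4 + (2*W)*W = -4 + 2*W²)
p/v(F(16, -8) - P(-11, 20)) = -323579/(-4 + 2*(2*16 - 1*20)²) = -323579/(-4 + 2*(32 - 20)²) = -323579/(-4 + 2*12²) = -323579/(-4 + 2*144) = -323579/(-4 + 288) = -323579/284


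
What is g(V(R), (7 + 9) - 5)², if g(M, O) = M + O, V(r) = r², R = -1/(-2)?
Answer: 2025/16 ≈ 126.56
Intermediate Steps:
R = ½ (R = -1*(-½) = ½ ≈ 0.50000)
g(V(R), (7 + 9) - 5)² = ((½)² + ((7 + 9) - 5))² = (¼ + (16 - 5))² = (¼ + 11)² = (45/4)² = 2025/16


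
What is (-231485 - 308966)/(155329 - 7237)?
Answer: -540451/148092 ≈ -3.6494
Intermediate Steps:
(-231485 - 308966)/(155329 - 7237) = -540451/148092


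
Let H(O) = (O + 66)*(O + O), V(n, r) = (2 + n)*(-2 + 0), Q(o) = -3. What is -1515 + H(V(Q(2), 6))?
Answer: -1243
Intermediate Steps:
V(n, r) = -4 - 2*n (V(n, r) = (2 + n)*(-2) = -4 - 2*n)
H(O) = 2*O*(66 + O) (H(O) = (66 + O)*(2*O) = 2*O*(66 + O))
-1515 + H(V(Q(2), 6)) = -1515 + 2*(-4 - 2*(-3))*(66 + (-4 - 2*(-3))) = -1515 + 2*(-4 + 6)*(66 + (-4 + 6)) = -1515 + 2*2*(66 + 2) = -1515 + 2*2*68 = -1515 + 272 = -1243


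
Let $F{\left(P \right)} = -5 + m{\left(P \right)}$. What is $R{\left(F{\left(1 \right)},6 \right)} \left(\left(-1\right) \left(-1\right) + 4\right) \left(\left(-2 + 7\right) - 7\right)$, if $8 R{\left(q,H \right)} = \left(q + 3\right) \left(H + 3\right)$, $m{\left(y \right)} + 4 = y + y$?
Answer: $45$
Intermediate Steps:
$m{\left(y \right)} = -4 + 2 y$ ($m{\left(y \right)} = -4 + \left(y + y\right) = -4 + 2 y$)
$F{\left(P \right)} = -9 + 2 P$ ($F{\left(P \right)} = -5 + \left(-4 + 2 P\right) = -9 + 2 P$)
$R{\left(q,H \right)} = \frac{\left(3 + H\right) \left(3 + q\right)}{8}$ ($R{\left(q,H \right)} = \frac{\left(q + 3\right) \left(H + 3\right)}{8} = \frac{\left(3 + q\right) \left(3 + H\right)}{8} = \frac{\left(3 + H\right) \left(3 + q\right)}{8}$)
$R{\left(F{\left(1 \right)},6 \right)} \left(\left(-1\right) \left(-1\right) + 4\right) \left(\left(-2 + 7\right) - 7\right) = \left(\frac{9}{8} + \frac{3}{8} \cdot 6 + \frac{3 \left(-9 + 2 \cdot 1\right)}{8} + \frac{1}{8} \cdot 6 \left(-9 + 2 \cdot 1\right)\right) \left(\left(-1\right) \left(-1\right) + 4\right) \left(\left(-2 + 7\right) - 7\right) = \left(\frac{9}{8} + \frac{9}{4} + \frac{3 \left(-9 + 2\right)}{8} + \frac{1}{8} \cdot 6 \left(-9 + 2\right)\right) \left(1 + 4\right) \left(5 - 7\right) = \left(\frac{9}{8} + \frac{9}{4} + \frac{3}{8} \left(-7\right) + \frac{1}{8} \cdot 6 \left(-7\right)\right) 5 \left(-2\right) = \left(\frac{9}{8} + \frac{9}{4} - \frac{21}{8} - \frac{21}{4}\right) 5 \left(-2\right) = \left(- \frac{9}{2}\right) 5 \left(-2\right) = \left(- \frac{45}{2}\right) \left(-2\right) = 45$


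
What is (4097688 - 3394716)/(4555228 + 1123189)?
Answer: 702972/5678417 ≈ 0.12380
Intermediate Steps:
(4097688 - 3394716)/(4555228 + 1123189) = 702972/5678417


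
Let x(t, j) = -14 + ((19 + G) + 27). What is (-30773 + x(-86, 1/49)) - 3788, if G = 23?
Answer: -34506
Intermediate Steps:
x(t, j) = 55 (x(t, j) = -14 + ((19 + 23) + 27) = -14 + (42 + 27) = -14 + 69 = 55)
(-30773 + x(-86, 1/49)) - 3788 = (-30773 + 55) - 3788 = -30718 - 3788 = -34506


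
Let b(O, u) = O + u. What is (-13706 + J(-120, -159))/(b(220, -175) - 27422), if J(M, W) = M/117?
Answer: 534574/1067703 ≈ 0.50068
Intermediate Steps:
J(M, W) = M/117 (J(M, W) = M*(1/117) = M/117)
(-13706 + J(-120, -159))/(b(220, -175) - 27422) = (-13706 + (1/117)*(-120))/((220 - 175) - 27422) = (-13706 - 40/39)/(45 - 27422) = -534574/39/(-27377) = -534574/39*(-1/27377) = 534574/1067703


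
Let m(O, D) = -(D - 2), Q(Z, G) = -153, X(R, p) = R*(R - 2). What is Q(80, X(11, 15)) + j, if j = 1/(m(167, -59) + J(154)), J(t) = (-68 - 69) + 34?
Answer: -6427/42 ≈ -153.02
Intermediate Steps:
X(R, p) = R*(-2 + R)
J(t) = -103 (J(t) = -137 + 34 = -103)
m(O, D) = 2 - D (m(O, D) = -(-2 + D) = 2 - D)
j = -1/42 (j = 1/((2 - 1*(-59)) - 103) = 1/((2 + 59) - 103) = 1/(61 - 103) = 1/(-42) = -1/42 ≈ -0.023810)
Q(80, X(11, 15)) + j = -153 - 1/42 = -6427/42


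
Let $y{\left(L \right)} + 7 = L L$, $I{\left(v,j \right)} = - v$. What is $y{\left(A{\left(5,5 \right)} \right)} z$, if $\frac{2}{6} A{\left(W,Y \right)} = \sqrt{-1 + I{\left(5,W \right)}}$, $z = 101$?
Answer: $-6161$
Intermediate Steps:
$A{\left(W,Y \right)} = 3 i \sqrt{6}$ ($A{\left(W,Y \right)} = 3 \sqrt{-1 - 5} = 3 \sqrt{-6} = 3 i \sqrt{6}$)
$y{\left(L \right)} = -7 + L^{2}$ ($y{\left(L \right)} = -7 + L L = -7 + L^{2}$)
$y{\left(A{\left(5,5 \right)} \right)} z = \left(-7 + \left(3 i \sqrt{6}\right)^{2}\right) 101 = \left(-7 - 54\right) 101 = \left(-61\right) 101 = -6161$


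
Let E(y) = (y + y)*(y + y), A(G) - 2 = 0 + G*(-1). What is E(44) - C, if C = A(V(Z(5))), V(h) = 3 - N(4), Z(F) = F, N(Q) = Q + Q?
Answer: 7737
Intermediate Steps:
N(Q) = 2*Q
V(h) = -5 (V(h) = 3 - 2*4 = 3 - 1*8 = 3 - 8 = -5)
A(G) = 2 - G (A(G) = 2 + (0 + G*(-1)) = 2 + (0 - G) = 2 - G)
C = 7 (C = 2 - 1*(-5) = 2 + 5 = 7)
E(y) = 4*y² (E(y) = (2*y)*(2*y) = 4*y²)
E(44) - C = 4*44² - 1*7 = 4*1936 - 7 = 7744 - 7 = 7737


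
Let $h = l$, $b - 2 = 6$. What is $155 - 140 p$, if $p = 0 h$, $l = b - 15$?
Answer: $155$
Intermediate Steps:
$b = 8$ ($b = 2 + 6 = 8$)
$l = -7$ ($l = 8 - 15 = -7$)
$h = -7$
$p = 0$ ($p = 0 \left(-7\right) = 0$)
$155 - 140 p = 155 - 0 = 155 + 0 = 155$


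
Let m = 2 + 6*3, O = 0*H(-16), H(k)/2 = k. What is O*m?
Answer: 0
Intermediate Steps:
H(k) = 2*k
O = 0 (O = 0*(2*(-16)) = 0*(-32) = 0)
m = 20 (m = 2 + 18 = 20)
O*m = 0*20 = 0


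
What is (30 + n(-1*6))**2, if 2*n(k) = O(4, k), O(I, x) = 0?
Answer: 900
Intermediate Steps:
n(k) = 0 (n(k) = (1/2)*0 = 0)
(30 + n(-1*6))**2 = (30 + 0)**2 = 30**2 = 900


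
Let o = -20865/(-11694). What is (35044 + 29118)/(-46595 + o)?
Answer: -35729068/25945765 ≈ -1.3771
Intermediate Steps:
o = 6955/3898 (o = -20865*(-1/11694) = 6955/3898 ≈ 1.7842)
(35044 + 29118)/(-46595 + o) = (35044 + 29118)/(-46595 + 6955/3898) = 64162/(-181620355/3898) = 64162*(-3898/181620355) = -35729068/25945765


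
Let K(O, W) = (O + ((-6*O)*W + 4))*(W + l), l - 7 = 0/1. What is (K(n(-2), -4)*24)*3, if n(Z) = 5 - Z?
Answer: 38664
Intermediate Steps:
l = 7 (l = 7 + 0/1 = 7 + 0*1 = 7 + 0 = 7)
K(O, W) = (7 + W)*(4 + O - 6*O*W) (K(O, W) = (O + ((-6*O)*W + 4))*(W + 7) = (O + (-6*O*W + 4))*(7 + W) = (O + (4 - 6*O*W))*(7 + W) = (4 + O - 6*O*W)*(7 + W) = (7 + W)*(4 + O - 6*O*W))
(K(n(-2), -4)*24)*3 = ((28 + 4*(-4) + 7*(5 - 1*(-2)) - 41*(5 - 1*(-2))*(-4) - 6*(5 - 1*(-2))*(-4)**2)*24)*3 = ((28 - 16 + 7*(5 + 2) - 41*(5 + 2)*(-4) - 6*(5 + 2)*16)*24)*3 = ((28 - 16 + 7*7 - 41*7*(-4) - 6*7*16)*24)*3 = ((28 - 16 + 49 + 1148 - 672)*24)*3 = (537*24)*3 = 12888*3 = 38664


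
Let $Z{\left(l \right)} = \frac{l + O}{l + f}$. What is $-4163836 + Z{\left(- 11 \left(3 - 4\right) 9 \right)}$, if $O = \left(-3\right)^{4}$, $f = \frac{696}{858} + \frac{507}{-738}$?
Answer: $- \frac{14519252325436}{3486991} \approx -4.1638 \cdot 10^{6}$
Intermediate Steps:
$f = \frac{4369}{35178}$ ($f = 696 \cdot \frac{1}{858} + 507 \left(- \frac{1}{738}\right) = \frac{116}{143} - \frac{169}{246} = \frac{4369}{35178} \approx 0.1242$)
$O = 81$
$Z{\left(l \right)} = \frac{81 + l}{\frac{4369}{35178} + l}$ ($Z{\left(l \right)} = \frac{l + 81}{l + \frac{4369}{35178}} = \frac{81 + l}{\frac{4369}{35178} + l}$)
$-4163836 + Z{\left(- 11 \left(3 - 4\right) 9 \right)} = -4163836 + \frac{35178 \left(81 + - 11 \left(3 - 4\right) 9\right)}{4369 + 35178 - 11 \left(3 - 4\right) 9} = -4163836 + \frac{35178 \left(81 + \left(-11\right) \left(-1\right) 9\right)}{4369 + 35178 \left(-11\right) \left(-1\right) 9} = -4163836 + \frac{35178 \left(81 + 11 \cdot 9\right)}{4369 + 35178 \cdot 11 \cdot 9} = -4163836 + \frac{35178 \left(81 + 99\right)}{4369 + 35178 \cdot 99} = -4163836 + 35178 \frac{1}{4369 + 3482622} \cdot 180 = -4163836 + 35178 \cdot \frac{1}{3486991} \cdot 180 = -4163836 + \frac{6332040}{3486991} = - \frac{14519252325436}{3486991}$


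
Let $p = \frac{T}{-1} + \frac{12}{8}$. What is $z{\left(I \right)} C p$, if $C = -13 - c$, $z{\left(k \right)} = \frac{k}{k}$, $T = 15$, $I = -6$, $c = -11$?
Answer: $27$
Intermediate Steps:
$z{\left(k \right)} = 1$
$C = -2$ ($C = -13 - -11 = -13 + 11 = -2$)
$p = - \frac{27}{2}$ ($p = \frac{15}{-1} + \frac{12}{8} = 15 \left(-1\right) + 12 \cdot \frac{1}{8} = -15 + \frac{3}{2} = - \frac{27}{2} \approx -13.5$)
$z{\left(I \right)} C p = 1 \left(-2\right) \left(- \frac{27}{2}\right) = \left(-2\right) \left(- \frac{27}{2}\right) = 27$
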